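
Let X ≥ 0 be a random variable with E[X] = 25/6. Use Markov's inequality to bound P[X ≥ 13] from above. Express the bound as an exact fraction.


μ = E[X] = 25/6, a = 13.
Markov: P[X ≥ 13] ≤ μ/a = (25/6)/13 = 25/78.
Numerically: ≈ 0.320513.
(Since a = 13 > μ = 4.166667, the bound 25/78 is < 1 and informative.)

P[X ≥ 13] ≤ 25/78 ≈ 0.320513.


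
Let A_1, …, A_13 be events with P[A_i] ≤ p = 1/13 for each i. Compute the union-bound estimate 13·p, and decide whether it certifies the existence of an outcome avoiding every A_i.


Union bound: P[∪_{i=1}^{13} A_i] ≤ Σ_i P[A_i] ≤ 13·p = 13·(1/13) = 1.
Numerically: 1 ≈ 1.0000000.
Is 1 < 1? NO.
Since the bound 1 is ≥ 1, the union bound is uninformative here; it does NOT by itself certify existence.

13·p = 1 ≈ 1.0000000; existence NOT certified by the union bound.


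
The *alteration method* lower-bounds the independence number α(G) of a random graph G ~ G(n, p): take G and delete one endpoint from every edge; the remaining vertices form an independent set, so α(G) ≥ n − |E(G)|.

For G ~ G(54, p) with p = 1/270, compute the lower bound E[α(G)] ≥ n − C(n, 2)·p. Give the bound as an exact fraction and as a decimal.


E[|E(G)|] = C(54, 2)·p = 1431 · (1/270) = 53/10.
E[α(G)] ≥ n − E[|E(G)|] = 54 − 53/10 = 487/10.
Numerically: ≈ 48.70000.
(This is only a lower bound; the true E[α(G)] may be larger.)

E[α(G)] ≥ 487/10 ≈ 48.70000.


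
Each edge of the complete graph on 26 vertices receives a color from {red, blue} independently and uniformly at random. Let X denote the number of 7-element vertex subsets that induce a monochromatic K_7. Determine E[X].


Let X = Σ_S X_S over the C(26, 7) = 657800 subsets S of size 7, where X_S = 1 if the K_7 on S is monochromatic.
For a fixed S, the K_7 on S has C(7, 2) = 21 edges. P[all 21 edges red] = (1/2)^21, and likewise for blue, so P[monochromatic] = 2·(1/2)^21 = 2^{1 − 21} = 1/1048576.
By linearity of expectation: E[X] = C(26, 7) · 2^{1 − 21} = 657800 · 1/1048576 = 82225/131072.
Numerically: E[X] ≈ 0.627.

E[X] = C(26,7)·2^(1−C(7,2)) = 82225/131072 ≈ 0.627.


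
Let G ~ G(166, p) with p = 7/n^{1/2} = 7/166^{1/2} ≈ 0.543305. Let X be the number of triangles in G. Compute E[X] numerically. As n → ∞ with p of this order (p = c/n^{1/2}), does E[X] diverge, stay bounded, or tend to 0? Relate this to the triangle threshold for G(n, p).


Number of potential triangles: C(166, 3) = 748660.
Each occurs with probability p³ ≈ (0.543305)³ ≈ 1.60373271e-01.
By linearity: E[X] = C(166, 3)·p³ ≈ 748660 · 1.60373271e-01 ≈ 120065.053273.
Since α = 1/2 < 1, p = c/n^{1/2} ≫ 1/n is above the triangle threshold p ~ 1/n. Asymptotically E[X] ~ (c³/6)·n^{3(1−α)} = (7³/6)·n^{1.5} → ∞; triangles are abundant w.h.p.

E[X] ≈ 120065.053273; in regime p = Θ(1/n^{1/2}) E[X] diverges (above the triangle threshold p ~ 1/n).


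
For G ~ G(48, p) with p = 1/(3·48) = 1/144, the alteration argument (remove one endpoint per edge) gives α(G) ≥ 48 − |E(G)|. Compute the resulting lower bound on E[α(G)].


E[|E(G)|] = C(48, 2)·p = 1128 · (1/144) = 47/6.
E[α(G)] ≥ n − E[|E(G)|] = 48 − 47/6 = 241/6.
Numerically: ≈ 40.1667.
(This is only a lower bound; the true E[α(G)] may be larger.)

E[α(G)] ≥ 241/6 ≈ 40.1667.


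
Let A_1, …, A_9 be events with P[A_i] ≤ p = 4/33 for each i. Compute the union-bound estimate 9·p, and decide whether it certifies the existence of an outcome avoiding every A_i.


Union bound: P[∪_{i=1}^{9} A_i] ≤ Σ_i P[A_i] ≤ 9·p = 9·(4/33) = 12/11.
Numerically: 12/11 ≈ 1.0909091.
Is 12/11 < 1? NO.
Since the bound 12/11 is ≥ 1, the union bound is uninformative here; it does NOT by itself certify existence.

9·p = 12/11 ≈ 1.0909091; existence NOT certified by the union bound.


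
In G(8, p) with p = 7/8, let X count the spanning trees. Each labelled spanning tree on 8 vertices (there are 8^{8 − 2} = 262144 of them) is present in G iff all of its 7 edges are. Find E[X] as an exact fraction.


K_8 has 8^{8 − 2} = 262144 labelled spanning trees.
For each such spanning tree H, let X_H = 1 if all 7 edges of H are present in G. Then P[X_H = 1] = p^{7} = (7/8)^{7} = 823543/2097152.
By linearity: E[X] = Σ_H E[X_H] = 262144 · p^{7} = 262144 · 823543/2097152 = 823543/8.
Numerically: E[X] ≈ 1.0294e+05.

E[X] = 262144 · (7/8)^{7} = 823543/8 ≈ 1.0294e+05.


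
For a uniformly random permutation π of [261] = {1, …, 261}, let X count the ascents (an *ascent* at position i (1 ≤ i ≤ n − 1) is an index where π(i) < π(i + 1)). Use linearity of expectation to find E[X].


Write X = Σ X_I over i = 1, …, 260, with X_I the indicator of one ascent.
There are 260 indicators.
For each fixed i, the pair (π(i), π(i+1)) is a uniformly random ordered pair of distinct values from {1, …, 261}; by symmetry P[π(i) < π(i+1)] = 1/2.
By linearity: E[X] = 260 · (1/2) = (261 − 1) · (1/2) = 130 ≈ 130.000.

E[X] = 130 = 130.000.


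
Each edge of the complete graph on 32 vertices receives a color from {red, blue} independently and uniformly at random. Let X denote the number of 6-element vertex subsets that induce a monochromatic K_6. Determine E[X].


Let X = Σ_S X_S over the C(32, 6) = 906192 subsets S of size 6, where X_S = 1 if the K_6 on S is monochromatic.
For a fixed S, the K_6 on S has C(6, 2) = 15 edges. P[all 15 edges red] = (1/2)^15, and likewise for blue, so P[monochromatic] = 2·(1/2)^15 = 2^{1 − 15} = 1/16384.
By linearity of expectation: E[X] = C(32, 6) · 2^{1 − 15} = 906192 · 1/16384 = 56637/1024.
Numerically: E[X] ≈ 55.310.

E[X] = C(32,6)·2^(1−C(6,2)) = 56637/1024 ≈ 55.310.


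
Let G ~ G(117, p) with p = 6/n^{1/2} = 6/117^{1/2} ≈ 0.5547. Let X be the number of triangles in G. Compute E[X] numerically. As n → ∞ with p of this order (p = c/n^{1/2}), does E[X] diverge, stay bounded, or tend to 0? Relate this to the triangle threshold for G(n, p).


Number of potential triangles: C(117, 3) = 260130.
Each occurs with probability p³ ≈ (0.5547)³ ≈ 1.70676983e-01.
By linearity: E[X] = C(117, 3)·p³ ≈ 260130 · 1.70676983e-01 ≈ 44398.203706.
Since α = 1/2 < 1, p = c/n^{1/2} ≫ 1/n is above the triangle threshold p ~ 1/n. Asymptotically E[X] ~ (c³/6)·n^{3(1−α)} = (6³/6)·n^{1.5} → ∞; triangles are abundant w.h.p.

E[X] ≈ 44398.203706; in regime p = Θ(1/n^{1/2}) E[X] diverges (above the triangle threshold p ~ 1/n).


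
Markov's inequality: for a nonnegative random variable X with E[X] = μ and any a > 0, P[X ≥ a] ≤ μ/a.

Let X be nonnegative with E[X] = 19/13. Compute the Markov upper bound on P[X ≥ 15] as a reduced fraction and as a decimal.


μ = E[X] = 19/13, a = 15.
Markov: P[X ≥ 15] ≤ μ/a = (19/13)/15 = 19/195.
Numerically: ≈ 0.0974.
(Since a = 15 > μ = 1.4615, the bound 19/195 is < 1 and informative.)

P[X ≥ 15] ≤ 19/195 ≈ 0.0974.


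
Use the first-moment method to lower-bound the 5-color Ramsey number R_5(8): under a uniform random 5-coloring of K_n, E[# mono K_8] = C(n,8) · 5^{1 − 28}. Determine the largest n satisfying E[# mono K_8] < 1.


We need C(n, 8) · 5^{1 − 28} < 1, i.e. C(n, 8) < 5^{28 − 1} = 7450580596923828125.
Check values of n near the boundary:
  n = 858: C(858, 8) = 7049584530256467771; 7049584530256467771 < 7450580596923828125? YES
  n = 859: C(859, 8) = 7115855595170747139; 7115855595170747139 < 7450580596923828125? YES
  n = 860: C(860, 8) = 7182671140665308145; 7182671140665308145 < 7450580596923828125? YES
  n = 861: C(861, 8) = 7250034996615275865; 7250034996615275865 < 7450580596923828125? YES
  n = 862: C(862, 8) = 7317951015318931845; 7317951015318931845 < 7450580596923828125? YES
  n = 863: C(863, 8) = 7386423071602617757; 7386423071602617757 < 7450580596923828125? YES
  n = 864: C(864, 8) = 7455455062926006708; 7455455062926006708 < 7450580596923828125? NO
The largest n with C(n, 8) < 7450580596923828125 is n = 863 (where E[X] = 7386423071602617757/7450580596923828125 ≈ 0.99139). Hence R_5(8) > 863, i.e. R_5(8) ≥ 864.

Largest n = 863; hence R_5(8) > 863.


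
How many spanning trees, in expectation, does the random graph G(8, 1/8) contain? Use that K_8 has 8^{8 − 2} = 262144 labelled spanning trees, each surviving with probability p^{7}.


K_8 has 8^{8 − 2} = 262144 labelled spanning trees.
For each such spanning tree H, let X_H = 1 if all 7 edges of H are present in G. Then P[X_H = 1] = p^{7} = (1/8)^{7} = 1/2097152.
By linearity of expectation: E[X] = Σ_H E[X_H] = 262144 · p^{7} = 262144 · 1/2097152 = 1/8.
Numerically: E[X] ≈ 0.125.

E[X] = 262144 · (1/8)^{7} = 1/8 ≈ 0.125.


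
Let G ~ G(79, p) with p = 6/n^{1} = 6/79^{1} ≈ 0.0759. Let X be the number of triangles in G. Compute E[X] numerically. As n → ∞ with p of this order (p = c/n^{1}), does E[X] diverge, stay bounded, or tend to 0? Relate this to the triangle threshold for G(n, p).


Number of potential triangles: C(79, 3) = 79079.
Each occurs with probability p³ ≈ (0.0759)³ ≈ 4.38099e-04.
By linearity: E[X] = C(79, 3)·p³ ≈ 79079 · 4.38099e-04 ≈ 34.644.
Here α = 1, so p = 6/n is exactly at the triangle threshold p ~ 1/n. Asymptotically E[X] → c³/6 = 6³/6 = 36 ≈ 36.000, a bounded constant. In this regime the triangle count is asymptotically Poisson(c³/6).

E[X] ≈ 34.644; in regime p = Θ(1/n^{1}) E[X] stays bounded (at the triangle threshold p ~ 1/n).


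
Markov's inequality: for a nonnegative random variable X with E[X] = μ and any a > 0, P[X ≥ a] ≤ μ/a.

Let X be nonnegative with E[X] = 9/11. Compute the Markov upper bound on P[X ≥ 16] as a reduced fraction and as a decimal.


μ = E[X] = 9/11, a = 16.
Markov: P[X ≥ 16] ≤ μ/a = (9/11)/16 = 9/176.
Numerically: ≈ 0.051136.
(Since a = 16 > μ = 0.818182, the bound 9/176 is < 1 and informative.)

P[X ≥ 16] ≤ 9/176 ≈ 0.051136.


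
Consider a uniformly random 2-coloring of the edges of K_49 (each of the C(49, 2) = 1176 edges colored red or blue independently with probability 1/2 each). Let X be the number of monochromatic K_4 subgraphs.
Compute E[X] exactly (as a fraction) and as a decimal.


Let X = Σ_S X_S over the C(49, 4) = 211876 subsets S of size 4, where X_S = 1 if the K_4 on S is monochromatic.
For a fixed S, the K_4 on S has C(4, 2) = 6 edges. P[all 6 edges red] = (1/2)^6, and likewise for blue, so P[monochromatic] = 2·(1/2)^6 = 2^{1 − 6} = 1/32.
By linearity of expectation: E[X] = C(49, 4) · 2^{1 − 6} = 211876 · 1/32 = 52969/8.
Numerically: E[X] ≈ 6621.125000.

E[X] = C(49,4)·2^(1−C(4,2)) = 52969/8 ≈ 6621.125000.


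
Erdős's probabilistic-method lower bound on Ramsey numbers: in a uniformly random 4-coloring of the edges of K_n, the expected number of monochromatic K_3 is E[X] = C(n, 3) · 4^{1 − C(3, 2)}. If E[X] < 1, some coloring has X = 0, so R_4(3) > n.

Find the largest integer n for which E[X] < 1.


We need C(n, 3) · 4^{1 − 3} < 1, i.e. C(n, 3) < 4^{3 − 1} = 16.
Check values of n near the boundary:
  n = 3: C(3, 3) = 1; 1 < 16? YES
  n = 4: C(4, 3) = 4; 4 < 16? YES
  n = 5: C(5, 3) = 10; 10 < 16? YES
  n = 6: C(6, 3) = 20; 20 < 16? NO
The largest n with C(n, 3) < 16 is n = 5 (where E[X] = 5/8 ≈ 0.6250000). Hence R_4(3) > 5, i.e. R_4(3) ≥ 6.

Largest n = 5; hence R_4(3) > 5.


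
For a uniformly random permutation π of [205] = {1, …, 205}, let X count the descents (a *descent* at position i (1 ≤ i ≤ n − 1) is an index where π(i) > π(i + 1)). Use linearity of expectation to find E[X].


Write X = Σ X_I over i = 1, …, 204, with X_I the indicator of one descent.
There are 204 indicators.
For each fixed i, the pair (π(i), π(i+1)) is a uniformly random ordered pair of distinct values from {1, …, 205}; by symmetry P[π(i) > π(i+1)] = 1/2.
By linearity: E[X] = 204 · (1/2) = (205 − 1) · (1/2) = 102 ≈ 102.00000.

E[X] = 102 = 102.00000.


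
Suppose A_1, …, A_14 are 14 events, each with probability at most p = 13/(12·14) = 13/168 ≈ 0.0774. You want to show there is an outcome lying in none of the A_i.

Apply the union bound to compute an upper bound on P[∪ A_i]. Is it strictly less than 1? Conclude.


Union bound: P[∪_{i=1}^{14} A_i] ≤ Σ_i P[A_i] ≤ 14·p = 14·(13/168) = 13/12.
Numerically: 13/12 ≈ 1.0833.
Is 13/12 < 1? NO.
Since the bound 13/12 is ≥ 1, the union bound is uninformative here; it does NOT by itself certify existence.

14·p = 13/12 ≈ 1.0833; existence NOT certified by the union bound.


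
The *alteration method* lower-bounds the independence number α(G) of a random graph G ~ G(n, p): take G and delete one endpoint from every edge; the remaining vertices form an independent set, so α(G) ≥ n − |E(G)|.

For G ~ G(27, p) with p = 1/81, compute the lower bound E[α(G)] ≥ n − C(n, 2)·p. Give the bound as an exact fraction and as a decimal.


E[|E(G)|] = C(27, 2)·p = 351 · (1/81) = 13/3.
E[α(G)] ≥ n − E[|E(G)|] = 27 − 13/3 = 68/3.
Numerically: ≈ 22.6667.
(This is only a lower bound; the true E[α(G)] may be larger.)

E[α(G)] ≥ 68/3 ≈ 22.6667.


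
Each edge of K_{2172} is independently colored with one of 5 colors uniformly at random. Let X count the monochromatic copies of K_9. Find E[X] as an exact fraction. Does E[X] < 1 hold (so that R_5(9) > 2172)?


E[X] = C(2172, 9) · 5^{1 − 36} = 2915866900084148060642020 · 5^{−35} = 2915866900084148060642020/2910383045673370361328125.
As a reduced fraction: E[X] = 583173380016829612128404/582076609134674072265625 ≈ 1.0019.
Is E[X] < 1? NO.
Since E[X] ≥ 1, the first-moment bound is inconclusive at n = 2172; it does NOT by itself certify R_5(9) > 2172.

E[X] = 583173380016829612128404/582076609134674072265625 ≈ 1.0019; E[X] ≥ 1; first-moment method inconclusive here.


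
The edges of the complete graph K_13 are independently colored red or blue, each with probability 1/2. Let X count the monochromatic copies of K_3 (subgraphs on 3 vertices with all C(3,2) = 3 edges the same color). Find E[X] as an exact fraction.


Let X = Σ_S X_S over the C(13, 3) = 286 subsets S of size 3, where X_S = 1 if the K_3 on S is monochromatic.
For a fixed S, the K_3 on S has C(3, 2) = 3 edges. P[all 3 edges red] = (1/2)^3, and likewise for blue, so P[monochromatic] = 2·(1/2)^3 = 2^{1 − 3} = 1/4.
By linearity: E[X] = C(13, 3) · 2^{1 − 3} = 286 · 1/4 = 143/2.
Numerically: E[X] ≈ 71.50000.

E[X] = C(13,3)·2^(1−C(3,2)) = 143/2 ≈ 71.50000.


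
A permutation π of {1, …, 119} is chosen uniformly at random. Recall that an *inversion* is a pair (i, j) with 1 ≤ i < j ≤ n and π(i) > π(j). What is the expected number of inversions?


Write X = Σ X_I over the C(119, 2) = 7021 pairs i < j, with X_I the indicator of one inversion.
There are 7021 indicators.
For each fixed pair i < j, the values π(i) and π(j) are two distinct elements of {1, …, 119} in uniformly random order; by symmetry P[π(i) > π(j)] = 1/2.
By linearity: E[X] = 7021 · (1/2) = C(119, 2) · (1/2) = 7021/2 = 7021/2 ≈ 3510.500000.

E[X] = 7021/2 = 3510.500000.


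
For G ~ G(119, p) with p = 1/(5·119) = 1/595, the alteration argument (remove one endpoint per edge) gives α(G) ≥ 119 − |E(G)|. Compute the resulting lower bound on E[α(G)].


E[|E(G)|] = C(119, 2)·p = 7021 · (1/595) = 59/5.
E[α(G)] ≥ n − E[|E(G)|] = 119 − 59/5 = 536/5.
Numerically: ≈ 107.2000.
(This is only a lower bound; the true E[α(G)] may be larger.)

E[α(G)] ≥ 536/5 ≈ 107.2000.


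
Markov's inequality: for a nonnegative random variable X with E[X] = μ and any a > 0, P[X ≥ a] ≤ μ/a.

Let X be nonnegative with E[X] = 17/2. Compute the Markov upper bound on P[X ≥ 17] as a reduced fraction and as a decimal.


μ = E[X] = 17/2, a = 17.
Markov: P[X ≥ 17] ≤ μ/a = (17/2)/17 = 1/2.
Numerically: ≈ 0.500.
(Since a = 17 > μ = 8.500, the bound 1/2 is < 1 and informative.)

P[X ≥ 17] ≤ 1/2 ≈ 0.500.


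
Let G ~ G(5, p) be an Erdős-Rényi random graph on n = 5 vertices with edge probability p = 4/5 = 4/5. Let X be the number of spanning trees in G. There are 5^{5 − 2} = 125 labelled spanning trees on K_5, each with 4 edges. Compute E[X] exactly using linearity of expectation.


K_5 has 5^{5 − 2} = 125 labelled spanning trees.
For each such spanning tree H, let X_H = 1 if all 4 edges of H are present in G. Then P[X_H = 1] = p^{4} = (4/5)^{4} = 256/625.
By linearity of expectation: E[X] = Σ_H E[X_H] = 125 · p^{4} = 125 · 256/625 = 256/5.
Numerically: E[X] ≈ 51.2.

E[X] = 125 · (4/5)^{4} = 256/5 ≈ 51.2.


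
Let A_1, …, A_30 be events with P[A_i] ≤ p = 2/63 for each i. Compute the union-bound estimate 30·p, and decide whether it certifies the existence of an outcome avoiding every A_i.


Union bound: P[∪_{i=1}^{30} A_i] ≤ Σ_i P[A_i] ≤ 30·p = 30·(2/63) = 20/21.
Numerically: 20/21 ≈ 0.9523810.
Is 20/21 < 1? YES.
Since P[∪ A_i] ≤ 20/21 < 1, the complement has P[∩ A_i^c] ≥ 1 − 20/21 = 1/21 > 0, so some outcome avoids every A_i.

30·p = 20/21 ≈ 0.9523810; existence CERTIFIED by the union bound.


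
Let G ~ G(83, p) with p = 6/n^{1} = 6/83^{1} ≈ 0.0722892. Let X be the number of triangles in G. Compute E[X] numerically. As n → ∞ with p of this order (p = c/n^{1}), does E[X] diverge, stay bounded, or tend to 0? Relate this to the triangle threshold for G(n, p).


Number of potential triangles: C(83, 3) = 91881.
Each occurs with probability p³ ≈ (0.0722892)³ ≈ 3.77763048e-04.
By linearity: E[X] = C(83, 3)·p³ ≈ 91881 · 3.77763048e-04 ≈ 34.709247.
Here α = 1, so p = 6/n is exactly at the triangle threshold p ~ 1/n. Asymptotically E[X] → c³/6 = 6³/6 = 36 ≈ 36.000000, a bounded constant. In this regime the triangle count is asymptotically Poisson(c³/6).

E[X] ≈ 34.709247; in regime p = Θ(1/n^{1}) E[X] stays bounded (at the triangle threshold p ~ 1/n).


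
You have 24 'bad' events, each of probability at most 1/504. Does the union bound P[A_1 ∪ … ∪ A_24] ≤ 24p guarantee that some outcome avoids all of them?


Union bound: P[∪_{i=1}^{24} A_i] ≤ Σ_i P[A_i] ≤ 24·p = 24·(1/504) = 1/21.
Numerically: 1/21 ≈ 0.0476190.
Is 1/21 < 1? YES.
Since P[∪ A_i] ≤ 1/21 < 1, the complement has P[∩ A_i^c] ≥ 1 − 1/21 = 20/21 > 0, so some outcome avoids every A_i.

24·p = 1/21 ≈ 0.0476190; existence CERTIFIED by the union bound.


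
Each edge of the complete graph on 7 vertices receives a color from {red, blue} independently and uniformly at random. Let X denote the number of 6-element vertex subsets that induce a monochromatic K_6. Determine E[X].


Let X = Σ_S X_S over the C(7, 6) = 7 subsets S of size 6, where X_S = 1 if the K_6 on S is monochromatic.
For a fixed S, the K_6 on S has C(6, 2) = 15 edges. P[all 15 edges red] = (1/2)^15, and likewise for blue, so P[monochromatic] = 2·(1/2)^15 = 2^{1 − 15} = 1/16384.
By linearity: E[X] = C(7, 6) · 2^{1 − 15} = 7 · 1/16384 = 7/16384.
Numerically: E[X] ≈ 0.000427.

E[X] = C(7,6)·2^(1−C(6,2)) = 7/16384 ≈ 0.000427.


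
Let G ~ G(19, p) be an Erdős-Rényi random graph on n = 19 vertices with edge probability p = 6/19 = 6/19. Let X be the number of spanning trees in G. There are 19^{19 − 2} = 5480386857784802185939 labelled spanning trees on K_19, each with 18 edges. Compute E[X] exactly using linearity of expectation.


K_19 has 19^{19 − 2} = 5480386857784802185939 labelled spanning trees.
For each such spanning tree H, let X_H = 1 if all 18 edges of H are present in G. Then P[X_H = 1] = p^{18} = (6/19)^{18} = 101559956668416/104127350297911241532841.
By linearity: E[X] = Σ_H E[X_H] = 5480386857784802185939 · p^{18} = 5480386857784802185939 · 101559956668416/104127350297911241532841 = 101559956668416/19.
Numerically: E[X] ≈ 5.345e+12.

E[X] = 5480386857784802185939 · (6/19)^{18} = 101559956668416/19 ≈ 5.345e+12.


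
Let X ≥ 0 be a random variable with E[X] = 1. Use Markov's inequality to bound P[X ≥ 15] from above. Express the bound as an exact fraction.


μ = E[X] = 1, a = 15.
Markov: P[X ≥ 15] ≤ μ/a = (1)/15 = 1/15.
Numerically: ≈ 0.067.
(Since a = 15 > μ = 1.000, the bound 1/15 is < 1 and informative.)

P[X ≥ 15] ≤ 1/15 ≈ 0.067.


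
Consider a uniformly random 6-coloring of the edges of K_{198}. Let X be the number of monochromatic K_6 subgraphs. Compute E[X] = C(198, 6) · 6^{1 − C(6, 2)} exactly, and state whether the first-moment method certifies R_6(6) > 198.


E[X] = C(198, 6) · 6^{1 − 15} = 77526225777 · 6^{−14} = 77526225777/78364164096.
As a reduced fraction: E[X] = 25842075259/26121388032 ≈ 0.98931.
Is E[X] < 1? YES.
Since E[X] < 1, there exists a 6-coloring of K_{198} with no monochromatic K_6; hence R_6(6) > 198.

E[X] = 25842075259/26121388032 ≈ 0.98931; E[X] < 1, so R_6(6) > 198.


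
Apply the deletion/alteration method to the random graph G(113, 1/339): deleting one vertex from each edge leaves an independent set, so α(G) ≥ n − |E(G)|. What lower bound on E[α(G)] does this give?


E[|E(G)|] = C(113, 2)·p = 6328 · (1/339) = 56/3.
E[α(G)] ≥ n − E[|E(G)|] = 113 − 56/3 = 283/3.
Numerically: ≈ 94.3333.
(This is only a lower bound; the true E[α(G)] may be larger.)

E[α(G)] ≥ 283/3 ≈ 94.3333.


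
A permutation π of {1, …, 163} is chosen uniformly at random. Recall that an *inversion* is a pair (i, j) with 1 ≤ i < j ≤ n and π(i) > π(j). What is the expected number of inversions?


Write X = Σ X_I over the C(163, 2) = 13203 pairs i < j, with X_I the indicator of one inversion.
There are 13203 indicators.
For each fixed pair i < j, the values π(i) and π(j) are two distinct elements of {1, …, 163} in uniformly random order; by symmetry P[π(i) > π(j)] = 1/2.
By linearity: E[X] = 13203 · (1/2) = C(163, 2) · (1/2) = 13203/2 = 13203/2 ≈ 6601.500.

E[X] = 13203/2 = 6601.500.


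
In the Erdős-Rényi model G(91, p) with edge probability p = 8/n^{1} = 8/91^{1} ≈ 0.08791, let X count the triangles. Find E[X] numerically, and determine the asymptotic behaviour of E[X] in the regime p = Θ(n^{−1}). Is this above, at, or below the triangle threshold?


Number of potential triangles: C(91, 3) = 121485.
Each occurs with probability p³ ≈ (0.08791)³ ≈ 6.794317e-04.
By linearity: E[X] = C(91, 3)·p³ ≈ 121485 · 6.794317e-04 ≈ 82.5408.
Here α = 1, so p = 8/n is exactly at the triangle threshold p ~ 1/n. Asymptotically E[X] → c³/6 = 8³/6 = 256/3 ≈ 85.3333, a bounded constant. In this regime the triangle count is asymptotically Poisson(c³/6).

E[X] ≈ 82.5408; in regime p = Θ(1/n^{1}) E[X] stays bounded (at the triangle threshold p ~ 1/n).


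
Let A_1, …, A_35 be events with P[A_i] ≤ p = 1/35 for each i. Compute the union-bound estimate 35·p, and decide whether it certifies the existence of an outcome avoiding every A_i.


Union bound: P[∪_{i=1}^{35} A_i] ≤ Σ_i P[A_i] ≤ 35·p = 35·(1/35) = 1.
Numerically: 1 ≈ 1.00000.
Is 1 < 1? NO.
Since the bound 1 is ≥ 1, the union bound is uninformative here; it does NOT by itself certify existence.

35·p = 1 ≈ 1.00000; existence NOT certified by the union bound.


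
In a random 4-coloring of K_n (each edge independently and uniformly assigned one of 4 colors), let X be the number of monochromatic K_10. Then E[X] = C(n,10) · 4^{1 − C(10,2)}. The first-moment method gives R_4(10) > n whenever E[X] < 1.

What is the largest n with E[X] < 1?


We need C(n, 10) · 4^{1 − 45} < 1, i.e. C(n, 10) < 4^{45 − 1} = 309485009821345068724781056.
Check values of n near the boundary:
  n = 2021: C(2021, 10) = 306347841644770462864800616; 306347841644770462864800616 < 309485009821345068724781056? YES
  n = 2022: C(2022, 10) = 307870445231474093395937796; 307870445231474093395937796 < 309485009821345068724781056? YES
  n = 2023: C(2023, 10) = 309399856285778485315440716; 309399856285778485315440716 < 309485009821345068724781056? YES
  n = 2024: C(2024, 10) = 310936101848269937576192656; 310936101848269937576192656 < 309485009821345068724781056? NO
  n = 2025: C(2025, 10) = 312479209053472269772600560; 312479209053472269772600560 < 309485009821345068724781056? NO
  n = 2026: C(2026, 10) = 314029205130126398094885285; 314029205130126398094885285 < 309485009821345068724781056? NO
The largest n with C(n, 10) < 309485009821345068724781056 is n = 2023 (where E[X] = 77349964071444621328860179/77371252455336267181195264 ≈ 1.000). Hence R_4(10) > 2023, i.e. R_4(10) ≥ 2024.

Largest n = 2023; hence R_4(10) > 2023.


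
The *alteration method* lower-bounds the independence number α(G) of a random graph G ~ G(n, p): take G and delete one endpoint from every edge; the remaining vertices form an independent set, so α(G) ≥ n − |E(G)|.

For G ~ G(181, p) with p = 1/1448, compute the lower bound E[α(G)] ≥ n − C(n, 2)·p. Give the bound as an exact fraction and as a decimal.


E[|E(G)|] = C(181, 2)·p = 16290 · (1/1448) = 45/4.
E[α(G)] ≥ n − E[|E(G)|] = 181 − 45/4 = 679/4.
Numerically: ≈ 169.750.
(This is only a lower bound; the true E[α(G)] may be larger.)

E[α(G)] ≥ 679/4 ≈ 169.750.


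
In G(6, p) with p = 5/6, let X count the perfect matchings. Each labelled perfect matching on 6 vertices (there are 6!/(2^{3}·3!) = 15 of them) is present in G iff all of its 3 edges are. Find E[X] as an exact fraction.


K_6 has 6!/(2^{3}·3!) = 15 labelled perfect matchings.
For each such perfect matching H, let X_H = 1 if all 3 edges of H are present in G. Then P[X_H = 1] = p^{3} = (5/6)^{3} = 125/216.
By linearity of expectation: E[X] = Σ_H E[X_H] = 15 · p^{3} = 15 · 125/216 = 625/72.
Numerically: E[X] ≈ 8.68.

E[X] = 15 · (5/6)^{3} = 625/72 ≈ 8.68.


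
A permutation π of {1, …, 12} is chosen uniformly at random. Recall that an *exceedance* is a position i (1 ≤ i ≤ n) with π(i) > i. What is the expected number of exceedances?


Write X = Σ_{i=1}^{12} X_i, where X_i = 1_{π(i) > i}.
For each fixed i, π(i) is uniform over {1, …, 12} (marginal of a uniform permutation), so P[π(i) > i] = (n − i)/n. Summing: Σ_{i=1}^{12} (n − i)/n = (0 + 1 + … + 11)/12 = 12(12 − 1)/(2·12) = (12 − 1)/2.
Hence E[X] = Σ_{i=1}^{12} (12 − i)/12 = 11/2 ≈ 5.500000.

E[X] = 11/2 = 5.500000.


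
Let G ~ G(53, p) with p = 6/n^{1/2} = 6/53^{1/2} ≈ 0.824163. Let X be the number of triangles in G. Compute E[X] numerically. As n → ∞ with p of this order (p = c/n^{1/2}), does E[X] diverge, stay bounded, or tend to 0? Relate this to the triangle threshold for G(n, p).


Number of potential triangles: C(53, 3) = 23426.
Each occurs with probability p³ ≈ (0.824163)³ ≈ 5.59809091e-01.
By linearity: E[X] = C(53, 3)·p³ ≈ 23426 · 5.59809091e-01 ≈ 13114.087761.
Since α = 1/2 < 1, p = c/n^{1/2} ≫ 1/n is above the triangle threshold p ~ 1/n. Asymptotically E[X] ~ (c³/6)·n^{3(1−α)} = (6³/6)·n^{1.5} → ∞; triangles are abundant w.h.p.

E[X] ≈ 13114.087761; in regime p = Θ(1/n^{1/2}) E[X] diverges (above the triangle threshold p ~ 1/n).


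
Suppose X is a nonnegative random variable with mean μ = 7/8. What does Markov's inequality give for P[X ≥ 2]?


μ = E[X] = 7/8, a = 2.
Markov: P[X ≥ 2] ≤ μ/a = (7/8)/2 = 7/16.
Numerically: ≈ 0.4375.
(Since a = 2 > μ = 0.8750, the bound 7/16 is < 1 and informative.)

P[X ≥ 2] ≤ 7/16 ≈ 0.4375.


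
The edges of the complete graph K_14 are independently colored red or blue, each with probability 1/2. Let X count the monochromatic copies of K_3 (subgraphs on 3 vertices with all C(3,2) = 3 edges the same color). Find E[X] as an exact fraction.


Let X = Σ_S X_S over the C(14, 3) = 364 subsets S of size 3, where X_S = 1 if the K_3 on S is monochromatic.
For a fixed S, the K_3 on S has C(3, 2) = 3 edges. P[all 3 edges red] = (1/2)^3, and likewise for blue, so P[monochromatic] = 2·(1/2)^3 = 2^{1 − 3} = 1/4.
By linearity: E[X] = C(14, 3) · 2^{1 − 3} = 364 · 1/4 = 91.
Numerically: E[X] ≈ 91.0000.

E[X] = C(14,3)·2^(1−C(3,2)) = 91 ≈ 91.0000.


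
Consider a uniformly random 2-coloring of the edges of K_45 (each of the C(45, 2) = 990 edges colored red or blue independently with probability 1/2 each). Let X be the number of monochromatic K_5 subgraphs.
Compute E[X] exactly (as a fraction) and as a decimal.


Let X = Σ_S X_S over the C(45, 5) = 1221759 subsets S of size 5, where X_S = 1 if the K_5 on S is monochromatic.
For a fixed S, the K_5 on S has C(5, 2) = 10 edges. P[all 10 edges red] = (1/2)^10, and likewise for blue, so P[monochromatic] = 2·(1/2)^10 = 2^{1 − 10} = 1/512.
By linearity of expectation: E[X] = C(45, 5) · 2^{1 − 10} = 1221759 · 1/512 = 1221759/512.
Numerically: E[X] ≈ 2386.248047.

E[X] = C(45,5)·2^(1−C(5,2)) = 1221759/512 ≈ 2386.248047.


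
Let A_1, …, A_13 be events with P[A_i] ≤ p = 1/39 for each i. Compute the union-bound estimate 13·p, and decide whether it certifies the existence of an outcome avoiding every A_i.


Union bound: P[∪_{i=1}^{13} A_i] ≤ Σ_i P[A_i] ≤ 13·p = 13·(1/39) = 1/3.
Numerically: 1/3 ≈ 0.3333.
Is 1/3 < 1? YES.
Since P[∪ A_i] ≤ 1/3 < 1, the complement has P[∩ A_i^c] ≥ 1 − 1/3 = 2/3 > 0, so some outcome avoids every A_i.

13·p = 1/3 ≈ 0.3333; existence CERTIFIED by the union bound.


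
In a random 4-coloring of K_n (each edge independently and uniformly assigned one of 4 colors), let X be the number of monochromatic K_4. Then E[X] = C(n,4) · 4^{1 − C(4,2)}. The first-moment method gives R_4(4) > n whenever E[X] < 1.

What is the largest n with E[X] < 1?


We need C(n, 4) · 4^{1 − 6} < 1, i.e. C(n, 4) < 4^{6 − 1} = 1024.
Check values of n near the boundary:
  n = 9: C(9, 4) = 126; 126 < 1024? YES
  n = 10: C(10, 4) = 210; 210 < 1024? YES
  n = 11: C(11, 4) = 330; 330 < 1024? YES
  n = 12: C(12, 4) = 495; 495 < 1024? YES
  n = 13: C(13, 4) = 715; 715 < 1024? YES
  n = 14: C(14, 4) = 1001; 1001 < 1024? YES
  n = 15: C(15, 4) = 1365; 1365 < 1024? NO
  n = 16: C(16, 4) = 1820; 1820 < 1024? NO
  n = 17: C(17, 4) = 2380; 2380 < 1024? NO
The largest n with C(n, 4) < 1024 is n = 14 (where E[X] = 1001/1024 ≈ 0.9775). Hence R_4(4) > 14, i.e. R_4(4) ≥ 15.

Largest n = 14; hence R_4(4) > 14.


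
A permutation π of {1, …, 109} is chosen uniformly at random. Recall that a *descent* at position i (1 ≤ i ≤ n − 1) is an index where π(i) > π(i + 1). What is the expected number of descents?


Write X = Σ X_I over i = 1, …, 108, with X_I the indicator of one descent.
There are 108 indicators.
For each fixed i, the pair (π(i), π(i+1)) is a uniformly random ordered pair of distinct values from {1, …, 109}; by symmetry P[π(i) > π(i+1)] = 1/2.
By linearity: E[X] = 108 · (1/2) = (109 − 1) · (1/2) = 54 ≈ 54.0000.

E[X] = 54 = 54.0000.


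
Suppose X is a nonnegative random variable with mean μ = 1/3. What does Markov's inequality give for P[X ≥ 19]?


μ = E[X] = 1/3, a = 19.
Markov: P[X ≥ 19] ≤ μ/a = (1/3)/19 = 1/57.
Numerically: ≈ 0.018.
(Since a = 19 > μ = 0.333, the bound 1/57 is < 1 and informative.)

P[X ≥ 19] ≤ 1/57 ≈ 0.018.


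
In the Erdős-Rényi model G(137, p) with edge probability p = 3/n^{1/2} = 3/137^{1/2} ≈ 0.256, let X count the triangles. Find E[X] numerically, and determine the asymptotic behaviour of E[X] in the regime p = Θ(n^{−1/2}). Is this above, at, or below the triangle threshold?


Number of potential triangles: C(137, 3) = 419220.
Each occurs with probability p³ ≈ (0.256)³ ≈ 1.68377e-02.
By linearity: E[X] = C(137, 3)·p³ ≈ 419220 · 1.68377e-02 ≈ 7058.703.
Since α = 1/2 < 1, p = c/n^{1/2} ≫ 1/n is above the triangle threshold p ~ 1/n. Asymptotically E[X] ~ (c³/6)·n^{3(1−α)} = (3³/6)·n^{1.5} → ∞; triangles are abundant w.h.p.

E[X] ≈ 7058.703; in regime p = Θ(1/n^{1/2}) E[X] diverges (above the triangle threshold p ~ 1/n).


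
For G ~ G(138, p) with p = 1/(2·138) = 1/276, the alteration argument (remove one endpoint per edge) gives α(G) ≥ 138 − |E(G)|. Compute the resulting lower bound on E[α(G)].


E[|E(G)|] = C(138, 2)·p = 9453 · (1/276) = 137/4.
E[α(G)] ≥ n − E[|E(G)|] = 138 − 137/4 = 415/4.
Numerically: ≈ 103.7500.
(This is only a lower bound; the true E[α(G)] may be larger.)

E[α(G)] ≥ 415/4 ≈ 103.7500.


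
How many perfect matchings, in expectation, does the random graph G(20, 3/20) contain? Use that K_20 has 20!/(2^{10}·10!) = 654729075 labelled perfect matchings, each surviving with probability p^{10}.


K_20 has 20!/(2^{10}·10!) = 654729075 labelled perfect matchings.
For each such perfect matching H, let X_H = 1 if all 10 edges of H are present in G. Then P[X_H = 1] = p^{10} = (3/20)^{10} = 59049/10240000000000.
By linearity of expectation: E[X] = Σ_H E[X_H] = 654729075 · p^{10} = 654729075 · 59049/10240000000000 = 1546443885987/409600000000.
Numerically: E[X] ≈ 3.7755.

E[X] = 654729075 · (3/20)^{10} = 1546443885987/409600000000 ≈ 3.7755.


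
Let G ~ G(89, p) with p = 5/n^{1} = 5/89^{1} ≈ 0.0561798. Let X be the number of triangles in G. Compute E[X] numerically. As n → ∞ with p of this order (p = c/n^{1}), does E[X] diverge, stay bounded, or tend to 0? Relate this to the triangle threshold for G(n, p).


Number of potential triangles: C(89, 3) = 113564.
Each occurs with probability p³ ≈ (0.0561798)³ ≈ 1.77312761e-04.
By linearity: E[X] = C(89, 3)·p³ ≈ 113564 · 1.77312761e-04 ≈ 20.136346.
Here α = 1, so p = 5/n is exactly at the triangle threshold p ~ 1/n. Asymptotically E[X] → c³/6 = 5³/6 = 125/6 ≈ 20.833333, a bounded constant. In this regime the triangle count is asymptotically Poisson(c³/6).

E[X] ≈ 20.136346; in regime p = Θ(1/n^{1}) E[X] stays bounded (at the triangle threshold p ~ 1/n).


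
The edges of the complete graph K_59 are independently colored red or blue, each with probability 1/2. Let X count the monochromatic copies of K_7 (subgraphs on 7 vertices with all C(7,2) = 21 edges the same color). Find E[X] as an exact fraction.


Let X = Σ_S X_S over the C(59, 7) = 341149446 subsets S of size 7, where X_S = 1 if the K_7 on S is monochromatic.
For a fixed S, the K_7 on S has C(7, 2) = 21 edges. P[all 21 edges red] = (1/2)^21, and likewise for blue, so P[monochromatic] = 2·(1/2)^21 = 2^{1 − 21} = 1/1048576.
By linearity of expectation: E[X] = C(59, 7) · 2^{1 − 21} = 341149446 · 1/1048576 = 170574723/524288.
Numerically: E[X] ≈ 325.34546.

E[X] = C(59,7)·2^(1−C(7,2)) = 170574723/524288 ≈ 325.34546.


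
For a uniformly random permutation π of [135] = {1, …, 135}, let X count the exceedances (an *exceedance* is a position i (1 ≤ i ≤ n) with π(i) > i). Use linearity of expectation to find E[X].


Write X = Σ_{i=1}^{135} X_i, where X_i = 1_{π(i) > i}.
For each fixed i, π(i) is uniform over {1, …, 135} (marginal of a uniform permutation), so P[π(i) > i] = (n − i)/n. Summing: Σ_{i=1}^{135} (n − i)/n = (0 + 1 + … + 134)/135 = 135(135 − 1)/(2·135) = (135 − 1)/2.
Hence E[X] = Σ_{i=1}^{135} (135 − i)/135 = 67 ≈ 67.000.

E[X] = 67 = 67.000.


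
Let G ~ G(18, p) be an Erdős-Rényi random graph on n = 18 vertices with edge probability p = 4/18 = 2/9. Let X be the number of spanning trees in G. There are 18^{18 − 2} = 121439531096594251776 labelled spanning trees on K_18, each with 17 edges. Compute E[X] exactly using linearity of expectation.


K_18 has 18^{18 − 2} = 121439531096594251776 labelled spanning trees.
For each such spanning tree H, let X_H = 1 if all 17 edges of H are present in G. Then P[X_H = 1] = p^{17} = (2/9)^{17} = 131072/16677181699666569.
By linearity of expectation: E[X] = Σ_H E[X_H] = 121439531096594251776 · p^{17} = 121439531096594251776 · 131072/16677181699666569 = 8589934592/9.
Numerically: E[X] ≈ 9.54437e+08.

E[X] = 121439531096594251776 · (2/9)^{17} = 8589934592/9 ≈ 9.54437e+08.


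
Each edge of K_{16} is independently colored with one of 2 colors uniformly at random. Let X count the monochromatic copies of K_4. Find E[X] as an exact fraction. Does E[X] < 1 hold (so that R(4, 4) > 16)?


E[X] = C(16, 4) · 2^{1 − 6} = 1820 · 2^{−5} = 1820/32.
As a reduced fraction: E[X] = 455/8 ≈ 56.8750.
Is E[X] < 1? NO.
Since E[X] ≥ 1, the first-moment bound is inconclusive at n = 16; it does NOT by itself certify R(4, 4) > 16.

E[X] = 455/8 ≈ 56.8750; E[X] ≥ 1; first-moment method inconclusive here.


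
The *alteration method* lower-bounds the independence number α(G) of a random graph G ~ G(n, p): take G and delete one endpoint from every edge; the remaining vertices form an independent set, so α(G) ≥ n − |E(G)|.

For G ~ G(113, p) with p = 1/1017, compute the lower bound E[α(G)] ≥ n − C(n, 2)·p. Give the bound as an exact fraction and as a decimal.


E[|E(G)|] = C(113, 2)·p = 6328 · (1/1017) = 56/9.
E[α(G)] ≥ n − E[|E(G)|] = 113 − 56/9 = 961/9.
Numerically: ≈ 106.778.
(This is only a lower bound; the true E[α(G)] may be larger.)

E[α(G)] ≥ 961/9 ≈ 106.778.


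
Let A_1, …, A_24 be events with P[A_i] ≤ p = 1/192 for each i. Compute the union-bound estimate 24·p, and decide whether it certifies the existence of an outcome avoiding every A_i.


Union bound: P[∪_{i=1}^{24} A_i] ≤ Σ_i P[A_i] ≤ 24·p = 24·(1/192) = 1/8.
Numerically: 1/8 ≈ 0.1250000.
Is 1/8 < 1? YES.
Since P[∪ A_i] ≤ 1/8 < 1, the complement has P[∩ A_i^c] ≥ 1 − 1/8 = 7/8 > 0, so some outcome avoids every A_i.

24·p = 1/8 ≈ 0.1250000; existence CERTIFIED by the union bound.


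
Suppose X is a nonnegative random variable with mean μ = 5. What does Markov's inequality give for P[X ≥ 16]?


μ = E[X] = 5, a = 16.
Markov: P[X ≥ 16] ≤ μ/a = (5)/16 = 5/16.
Numerically: ≈ 0.31250.
(Since a = 16 > μ = 5.00000, the bound 5/16 is < 1 and informative.)

P[X ≥ 16] ≤ 5/16 ≈ 0.31250.


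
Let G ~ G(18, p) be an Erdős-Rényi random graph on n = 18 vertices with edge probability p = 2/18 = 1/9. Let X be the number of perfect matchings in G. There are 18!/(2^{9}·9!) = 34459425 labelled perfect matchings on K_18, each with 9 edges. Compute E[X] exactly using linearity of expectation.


K_18 has 18!/(2^{9}·9!) = 34459425 labelled perfect matchings.
For each such perfect matching H, let X_H = 1 if all 9 edges of H are present in G. Then P[X_H = 1] = p^{9} = (1/9)^{9} = 1/387420489.
Summing the indicators: E[X] = Σ_H E[X_H] = 34459425 · p^{9} = 34459425 · 1/387420489 = 425425/4782969.
Numerically: E[X] ≈ 0.08895.

E[X] = 34459425 · (1/9)^{9} = 425425/4782969 ≈ 0.08895.


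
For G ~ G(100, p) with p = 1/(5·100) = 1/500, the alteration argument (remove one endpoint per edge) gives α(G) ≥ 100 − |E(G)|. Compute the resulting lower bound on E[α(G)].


E[|E(G)|] = C(100, 2)·p = 4950 · (1/500) = 99/10.
E[α(G)] ≥ n − E[|E(G)|] = 100 − 99/10 = 901/10.
Numerically: ≈ 90.100000.
(This is only a lower bound; the true E[α(G)] may be larger.)

E[α(G)] ≥ 901/10 ≈ 90.100000.


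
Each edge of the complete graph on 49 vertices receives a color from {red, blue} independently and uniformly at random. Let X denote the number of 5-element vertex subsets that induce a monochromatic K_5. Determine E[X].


Let X = Σ_S X_S over the C(49, 5) = 1906884 subsets S of size 5, where X_S = 1 if the K_5 on S is monochromatic.
For a fixed S, the K_5 on S has C(5, 2) = 10 edges. P[all 10 edges red] = (1/2)^10, and likewise for blue, so P[monochromatic] = 2·(1/2)^10 = 2^{1 − 10} = 1/512.
Summing: E[X] = C(49, 5) · 2^{1 − 10} = 1906884 · 1/512 = 476721/128.
Numerically: E[X] ≈ 3724.38281.

E[X] = C(49,5)·2^(1−C(5,2)) = 476721/128 ≈ 3724.38281.


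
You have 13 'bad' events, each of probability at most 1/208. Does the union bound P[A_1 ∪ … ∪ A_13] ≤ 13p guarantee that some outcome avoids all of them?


Union bound: P[∪_{i=1}^{13} A_i] ≤ Σ_i P[A_i] ≤ 13·p = 13·(1/208) = 1/16.
Numerically: 1/16 ≈ 0.0625000.
Is 1/16 < 1? YES.
Since P[∪ A_i] ≤ 1/16 < 1, the complement has P[∩ A_i^c] ≥ 1 − 1/16 = 15/16 > 0, so some outcome avoids every A_i.

13·p = 1/16 ≈ 0.0625000; existence CERTIFIED by the union bound.


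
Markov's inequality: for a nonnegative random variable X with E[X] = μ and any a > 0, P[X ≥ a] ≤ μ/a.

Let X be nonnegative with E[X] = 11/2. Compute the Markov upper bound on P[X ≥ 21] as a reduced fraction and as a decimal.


μ = E[X] = 11/2, a = 21.
Markov: P[X ≥ 21] ≤ μ/a = (11/2)/21 = 11/42.
Numerically: ≈ 0.26190.
(Since a = 21 > μ = 5.50000, the bound 11/42 is < 1 and informative.)

P[X ≥ 21] ≤ 11/42 ≈ 0.26190.
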